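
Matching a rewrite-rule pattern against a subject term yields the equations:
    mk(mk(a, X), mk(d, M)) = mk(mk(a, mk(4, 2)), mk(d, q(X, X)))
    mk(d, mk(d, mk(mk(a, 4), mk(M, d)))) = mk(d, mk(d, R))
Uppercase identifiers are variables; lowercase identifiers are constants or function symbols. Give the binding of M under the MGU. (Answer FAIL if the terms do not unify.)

q(mk(4, 2), mk(4, 2))

Decompose mk/2: mk(a, X) = mk(a, mk(4, 2)),  mk(d, M) = mk(d, q(X, X)).
Decompose mk/2: a = a,  X = mk(4, 2).
Delete trivial equation a = a.
Bind X := mk(4, 2); substituting into the one remaining equation that mentions X gives: mk(d, M) = mk(d, q(mk(4, 2), mk(4, 2))).
Decompose mk/2: d = d,  M = q(mk(4, 2), mk(4, 2)).
Delete trivial equation d = d.
Bind M := q(mk(4, 2), mk(4, 2)); substituting into the remaining equation gives: mk(d, mk(d, mk(mk(a, 4), mk(q(mk(4, 2), mk(4, 2)), d)))) = mk(d, mk(d, R)).
Decompose mk/2: d = d,  mk(d, mk(mk(a, 4), mk(q(mk(4, 2), mk(4, 2)), d))) = mk(d, R).
Delete trivial equation d = d.
Decompose mk/2: d = d,  mk(mk(a, 4), mk(q(mk(4, 2), mk(4, 2)), d)) = R.
Delete trivial equation d = d.
Bind R := mk(mk(a, 4), mk(q(mk(4, 2), mk(4, 2)), d)).
MGU = { X -> mk(4, 2), M -> q(mk(4, 2), mk(4, 2)), R -> mk(mk(a, 4), mk(q(mk(4, 2), mk(4, 2)), d)) }, so M -> q(mk(4, 2), mk(4, 2)).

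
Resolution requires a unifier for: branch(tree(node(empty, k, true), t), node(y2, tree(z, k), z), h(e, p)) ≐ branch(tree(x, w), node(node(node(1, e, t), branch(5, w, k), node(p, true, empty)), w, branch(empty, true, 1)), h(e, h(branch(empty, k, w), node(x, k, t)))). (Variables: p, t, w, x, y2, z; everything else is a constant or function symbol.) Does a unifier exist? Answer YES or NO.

Decompose branch/3: tree(node(empty, k, true), t) ≐ tree(x, w),  node(y2, tree(z, k), z) ≐ node(node(node(1, e, t), branch(5, w, k), node(p, true, empty)), w, branch(empty, true, 1)),  h(e, p) ≐ h(e, h(branch(empty, k, w), node(x, k, t))).
Decompose tree/2: node(empty, k, true) ≐ x,  t ≐ w.
Bind x := node(empty, k, true); substituting into the one remaining equation that mentions x gives: h(e, p) ≐ h(e, h(branch(empty, k, w), node(node(empty, k, true), k, t))).
Bind t := w; substituting into the remaining equations gives: node(y2, tree(z, k), z) ≐ node(node(node(1, e, w), branch(5, w, k), node(p, true, empty)), w, branch(empty, true, 1)),  h(e, p) ≐ h(e, h(branch(empty, k, w), node(node(empty, k, true), k, w))).
Decompose node/3: y2 ≐ node(node(1, e, w), branch(5, w, k), node(p, true, empty)),  tree(z, k) ≐ w,  z ≐ branch(empty, true, 1).
Bind y2 := node(node(1, e, w), branch(5, w, k), node(p, true, empty)); no other remaining equation mentions y2.
Bind w := tree(z, k); substituting into the one remaining equation that mentions w gives: h(e, p) ≐ h(e, h(branch(empty, k, tree(z, k)), node(node(empty, k, true), k, tree(z, k)))). Substituting into the earlier bindings gives t := tree(z, k), y2 := node(node(1, e, tree(z, k)), branch(5, tree(z, k), k), node(p, true, empty)).
Bind z := branch(empty, true, 1); substituting into the remaining equation gives: h(e, p) ≐ h(e, h(branch(empty, k, tree(branch(empty, true, 1), k)), node(node(empty, k, true), k, tree(branch(empty, true, 1), k)))). Substituting into the earlier bindings gives t := tree(branch(empty, true, 1), k), y2 := node(node(1, e, tree(branch(empty, true, 1), k)), branch(5, tree(branch(empty, true, 1), k), k), node(p, true, empty)), w := tree(branch(empty, true, 1), k).
Decompose h/2: e ≐ e,  p ≐ h(branch(empty, k, tree(branch(empty, true, 1), k)), node(node(empty, k, true), k, tree(branch(empty, true, 1), k))).
Delete trivial equation e ≐ e.
Bind p := h(branch(empty, k, tree(branch(empty, true, 1), k)), node(node(empty, k, true), k, tree(branch(empty, true, 1), k))). Substituting into the earlier binding gives y2 := node(node(1, e, tree(branch(empty, true, 1), k)), branch(5, tree(branch(empty, true, 1), k), k), node(h(branch(empty, k, tree(branch(empty, true, 1), k)), node(node(empty, k, true), k, tree(branch(empty, true, 1), k))), true, empty)).
No equations remain and no clash or occurs-check failure arose, so a unifier exists.

YES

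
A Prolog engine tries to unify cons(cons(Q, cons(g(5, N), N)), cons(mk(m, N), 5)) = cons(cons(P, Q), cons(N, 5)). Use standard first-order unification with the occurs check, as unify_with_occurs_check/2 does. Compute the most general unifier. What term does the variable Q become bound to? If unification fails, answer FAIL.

Decompose cons/2: cons(Q, cons(g(5, N), N)) = cons(P, Q),  cons(mk(m, N), 5) = cons(N, 5).
Decompose cons/2: Q = P,  cons(g(5, N), N) = Q.
Bind Q := P; substituting into the one remaining equation that mentions Q gives: cons(g(5, N), N) = P.
Bind P := cons(g(5, N), N); no other remaining equation mentions P. Substituting into the earlier binding gives Q := cons(g(5, N), N).
Decompose cons/2: mk(m, N) = N,  5 = 5.
Occurs check fails: N occurs in mk(m, N); the equation N = mk(m, N) has no finite solution.

FAIL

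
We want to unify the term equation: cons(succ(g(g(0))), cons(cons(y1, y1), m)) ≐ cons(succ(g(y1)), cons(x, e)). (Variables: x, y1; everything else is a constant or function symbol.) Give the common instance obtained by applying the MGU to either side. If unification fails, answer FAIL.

FAIL

Decompose cons/2: succ(g(g(0))) ≐ succ(g(y1)),  cons(cons(y1, y1), m) ≐ cons(x, e).
Decompose succ/1: g(g(0)) ≐ g(y1).
Decompose g/1: g(0) ≐ y1.
Bind y1 := g(0); substituting into the remaining equation gives: cons(cons(g(0), g(0)), m) ≐ cons(x, e).
Decompose cons/2: cons(g(0), g(0)) ≐ x,  m ≐ e.
Bind x := cons(g(0), g(0)); no other remaining equation mentions x.
Clash: constants m and e differ; no unifier exists.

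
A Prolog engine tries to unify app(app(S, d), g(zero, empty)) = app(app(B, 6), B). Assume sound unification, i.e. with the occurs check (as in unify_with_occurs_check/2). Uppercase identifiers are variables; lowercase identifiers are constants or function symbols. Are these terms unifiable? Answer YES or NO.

NO

Decompose app/2: app(S, d) = app(B, 6),  g(zero, empty) = B.
Decompose app/2: S = B,  d = 6.
Bind S := B; no other remaining equation mentions S.
Clash: constants d and 6 differ; no unifier exists.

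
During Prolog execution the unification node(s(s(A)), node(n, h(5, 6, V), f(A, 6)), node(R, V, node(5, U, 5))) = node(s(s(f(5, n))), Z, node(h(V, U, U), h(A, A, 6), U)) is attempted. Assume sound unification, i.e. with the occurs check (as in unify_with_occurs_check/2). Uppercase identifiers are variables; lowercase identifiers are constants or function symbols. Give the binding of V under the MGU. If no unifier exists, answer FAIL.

FAIL

Decompose node/3: s(s(A)) = s(s(f(5, n))),  node(n, h(5, 6, V), f(A, 6)) = Z,  node(R, V, node(5, U, 5)) = node(h(V, U, U), h(A, A, 6), U).
Decompose s/1: s(A) = s(f(5, n)).
Decompose s/1: A = f(5, n).
Bind A := f(5, n); substituting into the remaining equations gives: node(n, h(5, 6, V), f(f(5, n), 6)) = Z,  node(R, V, node(5, U, 5)) = node(h(V, U, U), h(f(5, n), f(5, n), 6), U).
Bind Z := node(n, h(5, 6, V), f(f(5, n), 6)); no other remaining equation mentions Z.
Decompose node/3: R = h(V, U, U),  V = h(f(5, n), f(5, n), 6),  node(5, U, 5) = U.
Bind R := h(V, U, U); no other remaining equation mentions R.
Bind V := h(f(5, n), f(5, n), 6); no other remaining equation mentions V. Substituting into the earlier bindings gives Z := node(n, h(5, 6, h(f(5, n), f(5, n), 6)), f(f(5, n), 6)), R := h(h(f(5, n), f(5, n), 6), U, U).
Occurs check fails: U occurs in node(5, U, 5); the equation U = node(5, U, 5) has no finite solution.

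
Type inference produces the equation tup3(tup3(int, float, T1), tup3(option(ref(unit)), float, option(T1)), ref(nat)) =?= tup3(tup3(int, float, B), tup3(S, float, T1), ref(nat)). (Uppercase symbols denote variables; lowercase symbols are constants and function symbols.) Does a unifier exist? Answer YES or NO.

Decompose tup3/3: tup3(int, float, T1) =?= tup3(int, float, B),  tup3(option(ref(unit)), float, option(T1)) =?= tup3(S, float, T1),  ref(nat) =?= ref(nat).
Decompose tup3/3: int =?= int,  float =?= float,  T1 =?= B.
Delete trivial equation int =?= int.
Delete trivial equation float =?= float.
Bind T1 := B; substituting into the one remaining equation that mentions T1 gives: tup3(option(ref(unit)), float, option(B)) =?= tup3(S, float, B).
Decompose tup3/3: option(ref(unit)) =?= S,  float =?= float,  option(B) =?= B.
Bind S := option(ref(unit)); no other remaining equation mentions S.
Delete trivial equation float =?= float.
Occurs check fails: B occurs in option(B); the equation B =?= option(B) has no finite solution.

NO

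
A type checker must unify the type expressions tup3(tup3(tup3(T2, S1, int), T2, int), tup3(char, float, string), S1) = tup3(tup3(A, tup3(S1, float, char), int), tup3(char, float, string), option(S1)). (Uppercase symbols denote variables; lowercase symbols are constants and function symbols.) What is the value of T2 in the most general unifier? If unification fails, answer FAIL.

Decompose tup3/3: tup3(tup3(T2, S1, int), T2, int) = tup3(A, tup3(S1, float, char), int),  tup3(char, float, string) = tup3(char, float, string),  S1 = option(S1).
Decompose tup3/3: tup3(T2, S1, int) = A,  T2 = tup3(S1, float, char),  int = int.
Bind A := tup3(T2, S1, int); no other remaining equation mentions A.
Bind T2 := tup3(S1, float, char); no other remaining equation mentions T2. Substituting into the earlier binding gives A := tup3(tup3(S1, float, char), S1, int).
Delete trivial equation int = int.
Delete trivial equation tup3(char, float, string) = tup3(char, float, string).
Occurs check fails: S1 occurs in option(S1); the equation S1 = option(S1) has no finite solution.

FAIL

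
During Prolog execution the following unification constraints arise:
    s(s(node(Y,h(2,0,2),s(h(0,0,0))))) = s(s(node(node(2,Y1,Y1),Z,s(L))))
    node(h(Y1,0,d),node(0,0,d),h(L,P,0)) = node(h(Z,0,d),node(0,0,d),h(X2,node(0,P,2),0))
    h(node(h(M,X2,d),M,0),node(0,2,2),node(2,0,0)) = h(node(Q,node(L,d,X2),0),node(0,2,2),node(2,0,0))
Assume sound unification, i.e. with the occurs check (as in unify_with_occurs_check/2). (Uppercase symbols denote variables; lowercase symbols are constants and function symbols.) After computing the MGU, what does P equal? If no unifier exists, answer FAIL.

FAIL

Decompose s/1: s(node(Y,h(2,0,2),s(h(0,0,0)))) = s(node(node(2,Y1,Y1),Z,s(L))).
Decompose s/1: node(Y,h(2,0,2),s(h(0,0,0))) = node(node(2,Y1,Y1),Z,s(L)).
Decompose node/3: Y = node(2,Y1,Y1),  h(2,0,2) = Z,  s(h(0,0,0)) = s(L).
Bind Y := node(2,Y1,Y1); no other remaining equation mentions Y.
Bind Z := h(2,0,2); substituting into the one remaining equation that mentions Z gives: node(h(Y1,0,d),node(0,0,d),h(L,P,0)) = node(h(h(2,0,2),0,d),node(0,0,d),h(X2,node(0,P,2),0)).
Decompose s/1: h(0,0,0) = L.
Bind L := h(0,0,0); substituting into the remaining equations gives: node(h(Y1,0,d),node(0,0,d),h(h(0,0,0),P,0)) = node(h(h(2,0,2),0,d),node(0,0,d),h(X2,node(0,P,2),0)),  h(node(h(M,X2,d),M,0),node(0,2,2),node(2,0,0)) = h(node(Q,node(h(0,0,0),d,X2),0),node(0,2,2),node(2,0,0)).
Decompose node/3: h(Y1,0,d) = h(h(2,0,2),0,d),  node(0,0,d) = node(0,0,d),  h(h(0,0,0),P,0) = h(X2,node(0,P,2),0).
Decompose h/3: Y1 = h(2,0,2),  0 = 0,  d = d.
Bind Y1 := h(2,0,2); no other remaining equation mentions Y1. Substituting into the earlier binding gives Y := node(2,h(2,0,2),h(2,0,2)).
Delete trivial equation 0 = 0.
Delete trivial equation d = d.
Delete trivial equation node(0,0,d) = node(0,0,d).
Decompose h/3: h(0,0,0) = X2,  P = node(0,P,2),  0 = 0.
Bind X2 := h(0,0,0); substituting into the one remaining equation that mentions X2 gives: h(node(h(M,h(0,0,0),d),M,0),node(0,2,2),node(2,0,0)) = h(node(Q,node(h(0,0,0),d,h(0,0,0)),0),node(0,2,2),node(2,0,0)).
Occurs check fails: P occurs in node(0,P,2); the equation P = node(0,P,2) has no finite solution.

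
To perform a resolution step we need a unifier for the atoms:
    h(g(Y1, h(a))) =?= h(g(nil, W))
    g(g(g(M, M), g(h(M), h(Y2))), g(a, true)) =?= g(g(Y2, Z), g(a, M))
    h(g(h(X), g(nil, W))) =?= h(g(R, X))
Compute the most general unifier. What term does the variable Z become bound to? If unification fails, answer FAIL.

g(h(true), h(g(true, true)))

Decompose h/1: g(Y1, h(a)) =?= g(nil, W).
Decompose g/2: Y1 =?= nil,  h(a) =?= W.
Bind Y1 := nil; no other remaining equation mentions Y1.
Bind W := h(a); substituting into the one remaining equation that mentions W gives: h(g(h(X), g(nil, h(a)))) =?= h(g(R, X)).
Decompose g/2: g(g(M, M), g(h(M), h(Y2))) =?= g(Y2, Z),  g(a, true) =?= g(a, M).
Decompose g/2: g(M, M) =?= Y2,  g(h(M), h(Y2)) =?= Z.
Bind Y2 := g(M, M); substituting into the one remaining equation that mentions Y2 gives: g(h(M), h(g(M, M))) =?= Z.
Bind Z := g(h(M), h(g(M, M))); no other remaining equation mentions Z.
Decompose g/2: a =?= a,  true =?= M.
Delete trivial equation a =?= a.
Bind M := true; no other remaining equation mentions M. Substituting into the earlier bindings gives Y2 := g(true, true), Z := g(h(true), h(g(true, true))).
Decompose h/1: g(h(X), g(nil, h(a))) =?= g(R, X).
Decompose g/2: h(X) =?= R,  g(nil, h(a)) =?= X.
Bind R := h(X); no other remaining equation mentions R.
Bind X := g(nil, h(a)). Substituting into the earlier binding gives R := h(g(nil, h(a))).
MGU = { Y1 ↦ nil, W ↦ h(a), Y2 ↦ g(true, true), Z ↦ g(h(true), h(g(true, true))), M ↦ true, R ↦ h(g(nil, h(a))), X ↦ g(nil, h(a)) }, so Z ↦ g(h(true), h(g(true, true))).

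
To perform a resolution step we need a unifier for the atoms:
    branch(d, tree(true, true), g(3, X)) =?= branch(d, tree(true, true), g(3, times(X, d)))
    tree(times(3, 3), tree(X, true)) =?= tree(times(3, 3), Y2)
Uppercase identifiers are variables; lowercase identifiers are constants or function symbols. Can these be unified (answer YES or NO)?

Decompose branch/3: d =?= d,  tree(true, true) =?= tree(true, true),  g(3, X) =?= g(3, times(X, d)).
Delete trivial equation d =?= d.
Delete trivial equation tree(true, true) =?= tree(true, true).
Decompose g/2: 3 =?= 3,  X =?= times(X, d).
Delete trivial equation 3 =?= 3.
Occurs check fails: X occurs in times(X, d); the equation X =?= times(X, d) has no finite solution.

NO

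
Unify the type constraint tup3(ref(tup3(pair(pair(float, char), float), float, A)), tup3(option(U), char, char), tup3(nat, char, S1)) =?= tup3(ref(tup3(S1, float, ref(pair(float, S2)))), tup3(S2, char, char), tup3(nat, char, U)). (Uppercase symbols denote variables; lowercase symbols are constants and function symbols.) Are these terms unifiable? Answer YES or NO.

YES

Decompose tup3/3: ref(tup3(pair(pair(float, char), float), float, A)) =?= ref(tup3(S1, float, ref(pair(float, S2)))),  tup3(option(U), char, char) =?= tup3(S2, char, char),  tup3(nat, char, S1) =?= tup3(nat, char, U).
Decompose ref/1: tup3(pair(pair(float, char), float), float, A) =?= tup3(S1, float, ref(pair(float, S2))).
Decompose tup3/3: pair(pair(float, char), float) =?= S1,  float =?= float,  A =?= ref(pair(float, S2)).
Bind S1 := pair(pair(float, char), float); substituting into the one remaining equation that mentions S1 gives: tup3(nat, char, pair(pair(float, char), float)) =?= tup3(nat, char, U).
Delete trivial equation float =?= float.
Bind A := ref(pair(float, S2)); no other remaining equation mentions A.
Decompose tup3/3: option(U) =?= S2,  char =?= char,  char =?= char.
Bind S2 := option(U); no other remaining equation mentions S2. Substituting into the earlier binding gives A := ref(pair(float, option(U))).
Delete trivial equation char =?= char.
Delete trivial equation char =?= char.
Decompose tup3/3: nat =?= nat,  char =?= char,  pair(pair(float, char), float) =?= U.
Delete trivial equation nat =?= nat.
Delete trivial equation char =?= char.
Bind U := pair(pair(float, char), float). Substituting into the earlier bindings gives A := ref(pair(float, option(pair(pair(float, char), float)))), S2 := option(pair(pair(float, char), float)).
No equations remain and no clash or occurs-check failure arose, so a unifier exists.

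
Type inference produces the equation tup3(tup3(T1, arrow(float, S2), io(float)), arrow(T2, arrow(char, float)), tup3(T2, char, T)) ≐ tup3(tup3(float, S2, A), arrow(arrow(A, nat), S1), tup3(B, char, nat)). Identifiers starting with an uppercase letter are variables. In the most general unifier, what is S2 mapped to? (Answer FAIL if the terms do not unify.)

Decompose tup3/3: tup3(T1, arrow(float, S2), io(float)) ≐ tup3(float, S2, A),  arrow(T2, arrow(char, float)) ≐ arrow(arrow(A, nat), S1),  tup3(T2, char, T) ≐ tup3(B, char, nat).
Decompose tup3/3: T1 ≐ float,  arrow(float, S2) ≐ S2,  io(float) ≐ A.
Bind T1 := float; no other remaining equation mentions T1.
Occurs check fails: S2 occurs in arrow(float, S2); the equation S2 ≐ arrow(float, S2) has no finite solution.

FAIL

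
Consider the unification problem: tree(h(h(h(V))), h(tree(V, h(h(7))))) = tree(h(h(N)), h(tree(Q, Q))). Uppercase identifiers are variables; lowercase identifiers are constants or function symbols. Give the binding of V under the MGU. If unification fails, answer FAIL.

h(h(7))

Decompose tree/2: h(h(h(V))) = h(h(N)),  h(tree(V, h(h(7)))) = h(tree(Q, Q)).
Decompose h/1: h(h(V)) = h(N).
Decompose h/1: h(V) = N.
Bind N := h(V); no other remaining equation mentions N.
Decompose h/1: tree(V, h(h(7))) = tree(Q, Q).
Decompose tree/2: V = Q,  h(h(7)) = Q.
Bind V := Q; no other remaining equation mentions V. Substituting into the earlier binding gives N := h(Q).
Bind Q := h(h(7)). Substituting into the earlier bindings gives N := h(h(h(7))), V := h(h(7)).
MGU = { N -> h(h(h(7))), V -> h(h(7)), Q -> h(h(7)) }, so V -> h(h(7)).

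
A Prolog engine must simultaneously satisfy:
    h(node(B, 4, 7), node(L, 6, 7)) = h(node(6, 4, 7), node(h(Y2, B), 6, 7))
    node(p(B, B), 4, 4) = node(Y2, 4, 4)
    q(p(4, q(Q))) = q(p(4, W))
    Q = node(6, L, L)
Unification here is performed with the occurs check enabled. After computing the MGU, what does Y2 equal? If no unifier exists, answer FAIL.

p(6, 6)

Decompose h/2: node(B, 4, 7) = node(6, 4, 7),  node(L, 6, 7) = node(h(Y2, B), 6, 7).
Decompose node/3: B = 6,  4 = 4,  7 = 7.
Bind B := 6; substituting into the 2 remaining equations that mention B gives: node(L, 6, 7) = node(h(Y2, 6), 6, 7),  node(p(6, 6), 4, 4) = node(Y2, 4, 4).
Delete trivial equation 4 = 4.
Delete trivial equation 7 = 7.
Decompose node/3: L = h(Y2, 6),  6 = 6,  7 = 7.
Bind L := h(Y2, 6); substituting into the one remaining equation that mentions L gives: Q = node(6, h(Y2, 6), h(Y2, 6)).
Delete trivial equation 6 = 6.
Delete trivial equation 7 = 7.
Decompose node/3: p(6, 6) = Y2,  4 = 4,  4 = 4.
Bind Y2 := p(6, 6); substituting into the one remaining equation that mentions Y2 gives: Q = node(6, h(p(6, 6), 6), h(p(6, 6), 6)). Substituting into the earlier binding gives L := h(p(6, 6), 6).
Delete trivial equation 4 = 4.
Delete trivial equation 4 = 4.
Decompose q/1: p(4, q(Q)) = p(4, W).
Decompose p/2: 4 = 4,  q(Q) = W.
Delete trivial equation 4 = 4.
Bind W := q(Q); no other remaining equation mentions W.
Bind Q := node(6, h(p(6, 6), 6), h(p(6, 6), 6)). Substituting into the earlier binding gives W := q(node(6, h(p(6, 6), 6), h(p(6, 6), 6))).
MGU = { B ↦ 6, L ↦ h(p(6, 6), 6), Y2 ↦ p(6, 6), W ↦ q(node(6, h(p(6, 6), 6), h(p(6, 6), 6))), Q ↦ node(6, h(p(6, 6), 6), h(p(6, 6), 6)) }, so Y2 ↦ p(6, 6).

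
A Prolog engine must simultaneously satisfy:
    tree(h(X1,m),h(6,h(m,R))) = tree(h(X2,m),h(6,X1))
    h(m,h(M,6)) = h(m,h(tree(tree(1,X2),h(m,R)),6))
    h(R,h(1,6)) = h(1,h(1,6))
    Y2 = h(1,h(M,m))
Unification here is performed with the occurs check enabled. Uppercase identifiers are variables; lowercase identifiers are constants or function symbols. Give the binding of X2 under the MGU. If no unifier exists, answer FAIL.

Decompose tree/2: h(X1,m) = h(X2,m),  h(6,h(m,R)) = h(6,X1).
Decompose h/2: X1 = X2,  m = m.
Bind X1 := X2; substituting into the one remaining equation that mentions X1 gives: h(6,h(m,R)) = h(6,X2).
Delete trivial equation m = m.
Decompose h/2: 6 = 6,  h(m,R) = X2.
Delete trivial equation 6 = 6.
Bind X2 := h(m,R); substituting into the one remaining equation that mentions X2 gives: h(m,h(M,6)) = h(m,h(tree(tree(1,h(m,R)),h(m,R)),6)). Substituting into the earlier binding gives X1 := h(m,R).
Decompose h/2: m = m,  h(M,6) = h(tree(tree(1,h(m,R)),h(m,R)),6).
Delete trivial equation m = m.
Decompose h/2: M = tree(tree(1,h(m,R)),h(m,R)),  6 = 6.
Bind M := tree(tree(1,h(m,R)),h(m,R)); substituting into the one remaining equation that mentions M gives: Y2 = h(1,h(tree(tree(1,h(m,R)),h(m,R)),m)).
Delete trivial equation 6 = 6.
Decompose h/2: R = 1,  h(1,6) = h(1,6).
Bind R := 1; substituting into the one remaining equation that mentions R gives: Y2 = h(1,h(tree(tree(1,h(m,1)),h(m,1)),m)). Substituting into the earlier bindings gives X1 := h(m,1), X2 := h(m,1), M := tree(tree(1,h(m,1)),h(m,1)).
Delete trivial equation h(1,6) = h(1,6).
Bind Y2 := h(1,h(tree(tree(1,h(m,1)),h(m,1)),m)).
MGU = { X1 = h(m,1), X2 = h(m,1), M = tree(tree(1,h(m,1)),h(m,1)), R = 1, Y2 = h(1,h(tree(tree(1,h(m,1)),h(m,1)),m)) }, so X2 = h(m,1).

h(m,1)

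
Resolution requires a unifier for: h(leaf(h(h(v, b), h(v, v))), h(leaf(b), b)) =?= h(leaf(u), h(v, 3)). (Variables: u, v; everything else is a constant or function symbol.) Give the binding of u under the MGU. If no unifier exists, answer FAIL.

Decompose h/2: leaf(h(h(v, b), h(v, v))) =?= leaf(u),  h(leaf(b), b) =?= h(v, 3).
Decompose leaf/1: h(h(v, b), h(v, v)) =?= u.
Bind u := h(h(v, b), h(v, v)); no other remaining equation mentions u.
Decompose h/2: leaf(b) =?= v,  b =?= 3.
Bind v := leaf(b); no other remaining equation mentions v. Substituting into the earlier binding gives u := h(h(leaf(b), b), h(leaf(b), leaf(b))).
Clash: constants b and 3 differ; no unifier exists.

FAIL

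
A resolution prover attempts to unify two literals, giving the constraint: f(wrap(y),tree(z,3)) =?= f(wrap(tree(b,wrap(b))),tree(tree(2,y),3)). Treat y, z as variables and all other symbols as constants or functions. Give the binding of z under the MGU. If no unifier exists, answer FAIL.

tree(2,tree(b,wrap(b)))

Decompose f/2: wrap(y) =?= wrap(tree(b,wrap(b))),  tree(z,3) =?= tree(tree(2,y),3).
Decompose wrap/1: y =?= tree(b,wrap(b)).
Bind y := tree(b,wrap(b)); substituting into the remaining equation gives: tree(z,3) =?= tree(tree(2,tree(b,wrap(b))),3).
Decompose tree/2: z =?= tree(2,tree(b,wrap(b))),  3 =?= 3.
Bind z := tree(2,tree(b,wrap(b))); no other remaining equation mentions z.
Delete trivial equation 3 =?= 3.
MGU = { y -> tree(b,wrap(b)), z -> tree(2,tree(b,wrap(b))) }, so z -> tree(2,tree(b,wrap(b))).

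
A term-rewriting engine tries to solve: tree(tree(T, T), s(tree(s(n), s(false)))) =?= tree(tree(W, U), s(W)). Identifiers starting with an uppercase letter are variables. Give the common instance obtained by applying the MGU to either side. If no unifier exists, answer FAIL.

Decompose tree/2: tree(T, T) =?= tree(W, U),  s(tree(s(n), s(false))) =?= s(W).
Decompose tree/2: T =?= W,  T =?= U.
Bind T := W; substituting into the one remaining equation that mentions T gives: W =?= U.
Bind W := U; substituting into the remaining equation gives: s(tree(s(n), s(false))) =?= s(U). Substituting into the earlier binding gives T := U.
Decompose s/1: tree(s(n), s(false)) =?= U.
Bind U := tree(s(n), s(false)). Substituting into the earlier bindings gives T := tree(s(n), s(false)), W := tree(s(n), s(false)).
Applying the MGU to either side gives tree(tree(tree(s(n), s(false)), tree(s(n), s(false))), s(tree(s(n), s(false)))).

tree(tree(tree(s(n), s(false)), tree(s(n), s(false))), s(tree(s(n), s(false))))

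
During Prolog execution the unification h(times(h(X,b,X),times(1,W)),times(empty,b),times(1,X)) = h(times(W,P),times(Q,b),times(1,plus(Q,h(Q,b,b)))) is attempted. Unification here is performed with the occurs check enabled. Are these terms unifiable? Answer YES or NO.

YES

Decompose h/3: times(h(X,b,X),times(1,W)) = times(W,P),  times(empty,b) = times(Q,b),  times(1,X) = times(1,plus(Q,h(Q,b,b))).
Decompose times/2: h(X,b,X) = W,  times(1,W) = P.
Bind W := h(X,b,X); substituting into the one remaining equation that mentions W gives: times(1,h(X,b,X)) = P.
Bind P := times(1,h(X,b,X)); no other remaining equation mentions P.
Decompose times/2: empty = Q,  b = b.
Bind Q := empty; substituting into the one remaining equation that mentions Q gives: times(1,X) = times(1,plus(empty,h(empty,b,b))).
Delete trivial equation b = b.
Decompose times/2: 1 = 1,  X = plus(empty,h(empty,b,b)).
Delete trivial equation 1 = 1.
Bind X := plus(empty,h(empty,b,b)). Substituting into the earlier bindings gives W := h(plus(empty,h(empty,b,b)),b,plus(empty,h(empty,b,b))), P := times(1,h(plus(empty,h(empty,b,b)),b,plus(empty,h(empty,b,b)))).
No equations remain and no clash or occurs-check failure arose, so a unifier exists.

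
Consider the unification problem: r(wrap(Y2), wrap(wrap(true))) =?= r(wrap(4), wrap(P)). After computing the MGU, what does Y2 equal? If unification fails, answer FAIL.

Decompose r/2: wrap(Y2) =?= wrap(4),  wrap(wrap(true)) =?= wrap(P).
Decompose wrap/1: Y2 =?= 4.
Bind Y2 := 4; no other remaining equation mentions Y2.
Decompose wrap/1: wrap(true) =?= P.
Bind P := wrap(true).
MGU = { Y2 := 4, P := wrap(true) }, so Y2 := 4.

4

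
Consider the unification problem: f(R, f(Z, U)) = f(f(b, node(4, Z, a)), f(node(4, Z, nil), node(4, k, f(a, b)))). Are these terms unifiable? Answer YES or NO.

NO

Decompose f/2: R = f(b, node(4, Z, a)),  f(Z, U) = f(node(4, Z, nil), node(4, k, f(a, b))).
Bind R := f(b, node(4, Z, a)); no other remaining equation mentions R.
Decompose f/2: Z = node(4, Z, nil),  U = node(4, k, f(a, b)).
Occurs check fails: Z occurs in node(4, Z, nil); the equation Z = node(4, Z, nil) has no finite solution.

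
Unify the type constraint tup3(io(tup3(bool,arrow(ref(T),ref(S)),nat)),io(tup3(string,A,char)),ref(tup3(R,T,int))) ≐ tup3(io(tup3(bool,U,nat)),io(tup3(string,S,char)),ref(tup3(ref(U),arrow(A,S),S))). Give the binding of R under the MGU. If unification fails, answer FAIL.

Decompose tup3/3: io(tup3(bool,arrow(ref(T),ref(S)),nat)) ≐ io(tup3(bool,U,nat)),  io(tup3(string,A,char)) ≐ io(tup3(string,S,char)),  ref(tup3(R,T,int)) ≐ ref(tup3(ref(U),arrow(A,S),S)).
Decompose io/1: tup3(bool,arrow(ref(T),ref(S)),nat) ≐ tup3(bool,U,nat).
Decompose tup3/3: bool ≐ bool,  arrow(ref(T),ref(S)) ≐ U,  nat ≐ nat.
Delete trivial equation bool ≐ bool.
Bind U := arrow(ref(T),ref(S)); substituting into the one remaining equation that mentions U gives: ref(tup3(R,T,int)) ≐ ref(tup3(ref(arrow(ref(T),ref(S))),arrow(A,S),S)).
Delete trivial equation nat ≐ nat.
Decompose io/1: tup3(string,A,char) ≐ tup3(string,S,char).
Decompose tup3/3: string ≐ string,  A ≐ S,  char ≐ char.
Delete trivial equation string ≐ string.
Bind A := S; substituting into the one remaining equation that mentions A gives: ref(tup3(R,T,int)) ≐ ref(tup3(ref(arrow(ref(T),ref(S))),arrow(S,S),S)).
Delete trivial equation char ≐ char.
Decompose ref/1: tup3(R,T,int) ≐ tup3(ref(arrow(ref(T),ref(S))),arrow(S,S),S).
Decompose tup3/3: R ≐ ref(arrow(ref(T),ref(S))),  T ≐ arrow(S,S),  int ≐ S.
Bind R := ref(arrow(ref(T),ref(S))); no other remaining equation mentions R.
Bind T := arrow(S,S); no other remaining equation mentions T. Substituting into the earlier bindings gives U := arrow(ref(arrow(S,S)),ref(S)), R := ref(arrow(ref(arrow(S,S)),ref(S))).
Bind S := int. Substituting into the earlier bindings gives U := arrow(ref(arrow(int,int)),ref(int)), A := int, R := ref(arrow(ref(arrow(int,int)),ref(int))), T := arrow(int,int).
MGU = { U ↦ arrow(ref(arrow(int,int)),ref(int)), A ↦ int, R ↦ ref(arrow(ref(arrow(int,int)),ref(int))), T ↦ arrow(int,int), S ↦ int }, so R ↦ ref(arrow(ref(arrow(int,int)),ref(int))).

ref(arrow(ref(arrow(int,int)),ref(int)))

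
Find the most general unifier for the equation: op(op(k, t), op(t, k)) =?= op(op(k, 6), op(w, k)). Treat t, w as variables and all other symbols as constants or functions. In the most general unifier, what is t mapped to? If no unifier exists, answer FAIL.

Decompose op/2: op(k, t) =?= op(k, 6),  op(t, k) =?= op(w, k).
Decompose op/2: k =?= k,  t =?= 6.
Delete trivial equation k =?= k.
Bind t := 6; substituting into the remaining equation gives: op(6, k) =?= op(w, k).
Decompose op/2: 6 =?= w,  k =?= k.
Bind w := 6; no other remaining equation mentions w.
Delete trivial equation k =?= k.
MGU = { t := 6, w := 6 }, so t := 6.

6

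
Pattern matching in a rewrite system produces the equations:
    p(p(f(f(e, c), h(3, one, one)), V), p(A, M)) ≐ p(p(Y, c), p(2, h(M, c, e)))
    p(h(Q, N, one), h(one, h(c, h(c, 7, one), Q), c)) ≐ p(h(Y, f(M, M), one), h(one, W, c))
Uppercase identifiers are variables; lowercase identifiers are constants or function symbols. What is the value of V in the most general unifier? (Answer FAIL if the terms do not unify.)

FAIL

Decompose p/2: p(f(f(e, c), h(3, one, one)), V) ≐ p(Y, c),  p(A, M) ≐ p(2, h(M, c, e)).
Decompose p/2: f(f(e, c), h(3, one, one)) ≐ Y,  V ≐ c.
Bind Y := f(f(e, c), h(3, one, one)); substituting into the one remaining equation that mentions Y gives: p(h(Q, N, one), h(one, h(c, h(c, 7, one), Q), c)) ≐ p(h(f(f(e, c), h(3, one, one)), f(M, M), one), h(one, W, c)).
Bind V := c; no other remaining equation mentions V.
Decompose p/2: A ≐ 2,  M ≐ h(M, c, e).
Bind A := 2; no other remaining equation mentions A.
Occurs check fails: M occurs in h(M, c, e); the equation M ≐ h(M, c, e) has no finite solution.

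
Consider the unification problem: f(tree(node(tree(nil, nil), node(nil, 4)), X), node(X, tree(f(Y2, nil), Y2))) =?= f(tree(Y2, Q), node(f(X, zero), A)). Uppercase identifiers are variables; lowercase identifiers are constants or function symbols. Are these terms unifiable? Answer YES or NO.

Decompose f/2: tree(node(tree(nil, nil), node(nil, 4)), X) =?= tree(Y2, Q),  node(X, tree(f(Y2, nil), Y2)) =?= node(f(X, zero), A).
Decompose tree/2: node(tree(nil, nil), node(nil, 4)) =?= Y2,  X =?= Q.
Bind Y2 := node(tree(nil, nil), node(nil, 4)); substituting into the one remaining equation that mentions Y2 gives: node(X, tree(f(node(tree(nil, nil), node(nil, 4)), nil), node(tree(nil, nil), node(nil, 4)))) =?= node(f(X, zero), A).
Bind X := Q; substituting into the remaining equation gives: node(Q, tree(f(node(tree(nil, nil), node(nil, 4)), nil), node(tree(nil, nil), node(nil, 4)))) =?= node(f(Q, zero), A).
Decompose node/2: Q =?= f(Q, zero),  tree(f(node(tree(nil, nil), node(nil, 4)), nil), node(tree(nil, nil), node(nil, 4))) =?= A.
Occurs check fails: Q occurs in f(Q, zero); the equation Q =?= f(Q, zero) has no finite solution.

NO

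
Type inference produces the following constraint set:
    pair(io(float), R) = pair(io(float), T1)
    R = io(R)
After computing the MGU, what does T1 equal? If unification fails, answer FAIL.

FAIL

Decompose pair/2: io(float) = io(float),  R = T1.
Delete trivial equation io(float) = io(float).
Bind R := T1; substituting into the remaining equation gives: T1 = io(T1).
Occurs check fails: T1 occurs in io(T1); the equation T1 = io(T1) has no finite solution.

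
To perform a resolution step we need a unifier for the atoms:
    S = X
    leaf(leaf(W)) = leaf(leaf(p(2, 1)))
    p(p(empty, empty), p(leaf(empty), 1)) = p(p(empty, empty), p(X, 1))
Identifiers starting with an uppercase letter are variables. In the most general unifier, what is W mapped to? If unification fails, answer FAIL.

Bind S := X; no other remaining equation mentions S.
Decompose leaf/1: leaf(W) = leaf(p(2, 1)).
Decompose leaf/1: W = p(2, 1).
Bind W := p(2, 1); no other remaining equation mentions W.
Decompose p/2: p(empty, empty) = p(empty, empty),  p(leaf(empty), 1) = p(X, 1).
Delete trivial equation p(empty, empty) = p(empty, empty).
Decompose p/2: leaf(empty) = X,  1 = 1.
Bind X := leaf(empty); no other remaining equation mentions X. Substituting into the earlier binding gives S := leaf(empty).
Delete trivial equation 1 = 1.
MGU = { S -> leaf(empty), W -> p(2, 1), X -> leaf(empty) }, so W -> p(2, 1).

p(2, 1)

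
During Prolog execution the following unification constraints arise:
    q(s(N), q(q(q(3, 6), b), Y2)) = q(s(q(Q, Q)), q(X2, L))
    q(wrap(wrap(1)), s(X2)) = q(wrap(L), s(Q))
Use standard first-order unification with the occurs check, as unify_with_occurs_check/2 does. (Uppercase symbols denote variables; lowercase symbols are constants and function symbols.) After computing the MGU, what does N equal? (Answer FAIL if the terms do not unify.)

q(q(q(3, 6), b), q(q(3, 6), b))

Decompose q/2: s(N) = s(q(Q, Q)),  q(q(q(3, 6), b), Y2) = q(X2, L).
Decompose s/1: N = q(Q, Q).
Bind N := q(Q, Q); no other remaining equation mentions N.
Decompose q/2: q(q(3, 6), b) = X2,  Y2 = L.
Bind X2 := q(q(3, 6), b); substituting into the one remaining equation that mentions X2 gives: q(wrap(wrap(1)), s(q(q(3, 6), b))) = q(wrap(L), s(Q)).
Bind Y2 := L; no other remaining equation mentions Y2.
Decompose q/2: wrap(wrap(1)) = wrap(L),  s(q(q(3, 6), b)) = s(Q).
Decompose wrap/1: wrap(1) = L.
Bind L := wrap(1); no other remaining equation mentions L. Substituting into the earlier binding gives Y2 := wrap(1).
Decompose s/1: q(q(3, 6), b) = Q.
Bind Q := q(q(3, 6), b). Substituting into the earlier binding gives N := q(q(q(3, 6), b), q(q(3, 6), b)).
MGU = { N -> q(q(q(3, 6), b), q(q(3, 6), b)), X2 -> q(q(3, 6), b), Y2 -> wrap(1), L -> wrap(1), Q -> q(q(3, 6), b) }, so N -> q(q(q(3, 6), b), q(q(3, 6), b)).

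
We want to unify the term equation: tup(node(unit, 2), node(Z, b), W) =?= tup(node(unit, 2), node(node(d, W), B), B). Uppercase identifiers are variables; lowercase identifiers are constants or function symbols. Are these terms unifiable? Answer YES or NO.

Decompose tup/3: node(unit, 2) =?= node(unit, 2),  node(Z, b) =?= node(node(d, W), B),  W =?= B.
Delete trivial equation node(unit, 2) =?= node(unit, 2).
Decompose node/2: Z =?= node(d, W),  b =?= B.
Bind Z := node(d, W); no other remaining equation mentions Z.
Bind B := b; substituting into the remaining equation gives: W =?= b.
Bind W := b. Substituting into the earlier binding gives Z := node(d, b).
No equations remain and no clash or occurs-check failure arose, so a unifier exists.

YES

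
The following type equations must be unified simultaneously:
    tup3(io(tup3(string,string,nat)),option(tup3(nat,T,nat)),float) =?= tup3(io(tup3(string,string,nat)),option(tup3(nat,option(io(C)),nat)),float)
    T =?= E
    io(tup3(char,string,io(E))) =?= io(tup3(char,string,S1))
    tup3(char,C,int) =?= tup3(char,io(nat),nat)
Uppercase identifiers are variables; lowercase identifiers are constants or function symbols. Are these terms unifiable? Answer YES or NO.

NO

Decompose tup3/3: io(tup3(string,string,nat)) =?= io(tup3(string,string,nat)),  option(tup3(nat,T,nat)) =?= option(tup3(nat,option(io(C)),nat)),  float =?= float.
Delete trivial equation io(tup3(string,string,nat)) =?= io(tup3(string,string,nat)).
Decompose option/1: tup3(nat,T,nat) =?= tup3(nat,option(io(C)),nat).
Decompose tup3/3: nat =?= nat,  T =?= option(io(C)),  nat =?= nat.
Delete trivial equation nat =?= nat.
Bind T := option(io(C)); substituting into the one remaining equation that mentions T gives: option(io(C)) =?= E.
Delete trivial equation nat =?= nat.
Delete trivial equation float =?= float.
Bind E := option(io(C)); substituting into the one remaining equation that mentions E gives: io(tup3(char,string,io(option(io(C))))) =?= io(tup3(char,string,S1)).
Decompose io/1: tup3(char,string,io(option(io(C)))) =?= tup3(char,string,S1).
Decompose tup3/3: char =?= char,  string =?= string,  io(option(io(C))) =?= S1.
Delete trivial equation char =?= char.
Delete trivial equation string =?= string.
Bind S1 := io(option(io(C))); no other remaining equation mentions S1.
Decompose tup3/3: char =?= char,  C =?= io(nat),  int =?= nat.
Delete trivial equation char =?= char.
Bind C := io(nat); no other remaining equation mentions C. Substituting into the earlier bindings gives T := option(io(io(nat))), E := option(io(io(nat))), S1 := io(option(io(io(nat)))).
Clash: constants int and nat differ; no unifier exists.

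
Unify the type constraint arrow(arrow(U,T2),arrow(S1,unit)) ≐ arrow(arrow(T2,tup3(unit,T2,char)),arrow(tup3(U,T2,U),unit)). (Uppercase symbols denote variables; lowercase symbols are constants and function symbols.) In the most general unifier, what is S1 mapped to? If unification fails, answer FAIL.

Decompose arrow/2: arrow(U,T2) ≐ arrow(T2,tup3(unit,T2,char)),  arrow(S1,unit) ≐ arrow(tup3(U,T2,U),unit).
Decompose arrow/2: U ≐ T2,  T2 ≐ tup3(unit,T2,char).
Bind U := T2; substituting into the one remaining equation that mentions U gives: arrow(S1,unit) ≐ arrow(tup3(T2,T2,T2),unit).
Occurs check fails: T2 occurs in tup3(unit,T2,char); the equation T2 ≐ tup3(unit,T2,char) has no finite solution.

FAIL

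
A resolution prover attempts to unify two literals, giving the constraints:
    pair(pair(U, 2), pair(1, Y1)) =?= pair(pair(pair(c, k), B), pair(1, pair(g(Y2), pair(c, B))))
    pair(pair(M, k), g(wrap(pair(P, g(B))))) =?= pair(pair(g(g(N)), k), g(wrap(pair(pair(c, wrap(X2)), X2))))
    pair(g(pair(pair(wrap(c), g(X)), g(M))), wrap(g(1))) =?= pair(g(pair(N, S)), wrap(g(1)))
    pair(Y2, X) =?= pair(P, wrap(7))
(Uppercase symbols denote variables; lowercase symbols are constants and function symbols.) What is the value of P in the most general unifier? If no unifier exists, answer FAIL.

Decompose pair/2: pair(U, 2) =?= pair(pair(c, k), B),  pair(1, Y1) =?= pair(1, pair(g(Y2), pair(c, B))).
Decompose pair/2: U =?= pair(c, k),  2 =?= B.
Bind U := pair(c, k); no other remaining equation mentions U.
Bind B := 2; substituting into the 2 remaining equations that mention B gives: pair(1, Y1) =?= pair(1, pair(g(Y2), pair(c, 2))),  pair(pair(M, k), g(wrap(pair(P, g(2))))) =?= pair(pair(g(g(N)), k), g(wrap(pair(pair(c, wrap(X2)), X2)))).
Decompose pair/2: 1 =?= 1,  Y1 =?= pair(g(Y2), pair(c, 2)).
Delete trivial equation 1 =?= 1.
Bind Y1 := pair(g(Y2), pair(c, 2)); no other remaining equation mentions Y1.
Decompose pair/2: pair(M, k) =?= pair(g(g(N)), k),  g(wrap(pair(P, g(2)))) =?= g(wrap(pair(pair(c, wrap(X2)), X2))).
Decompose pair/2: M =?= g(g(N)),  k =?= k.
Bind M := g(g(N)); substituting into the one remaining equation that mentions M gives: pair(g(pair(pair(wrap(c), g(X)), g(g(g(N))))), wrap(g(1))) =?= pair(g(pair(N, S)), wrap(g(1))).
Delete trivial equation k =?= k.
Decompose g/1: wrap(pair(P, g(2))) =?= wrap(pair(pair(c, wrap(X2)), X2)).
Decompose wrap/1: pair(P, g(2)) =?= pair(pair(c, wrap(X2)), X2).
Decompose pair/2: P =?= pair(c, wrap(X2)),  g(2) =?= X2.
Bind P := pair(c, wrap(X2)); substituting into the one remaining equation that mentions P gives: pair(Y2, X) =?= pair(pair(c, wrap(X2)), wrap(7)).
Bind X2 := g(2); substituting into the one remaining equation that mentions X2 gives: pair(Y2, X) =?= pair(pair(c, wrap(g(2))), wrap(7)). Substituting into the earlier binding gives P := pair(c, wrap(g(2))).
Decompose pair/2: g(pair(pair(wrap(c), g(X)), g(g(g(N))))) =?= g(pair(N, S)),  wrap(g(1)) =?= wrap(g(1)).
Decompose g/1: pair(pair(wrap(c), g(X)), g(g(g(N)))) =?= pair(N, S).
Decompose pair/2: pair(wrap(c), g(X)) =?= N,  g(g(g(N))) =?= S.
Bind N := pair(wrap(c), g(X)); substituting into the one remaining equation that mentions N gives: g(g(g(pair(wrap(c), g(X))))) =?= S. Substituting into the earlier binding gives M := g(g(pair(wrap(c), g(X)))).
Bind S := g(g(g(pair(wrap(c), g(X))))); no other remaining equation mentions S.
Delete trivial equation wrap(g(1)) =?= wrap(g(1)).
Decompose pair/2: Y2 =?= pair(c, wrap(g(2))),  X =?= wrap(7).
Bind Y2 := pair(c, wrap(g(2))); no other remaining equation mentions Y2. Substituting into the earlier binding gives Y1 := pair(g(pair(c, wrap(g(2)))), pair(c, 2)).
Bind X := wrap(7). Substituting into the earlier bindings gives M := g(g(pair(wrap(c), g(wrap(7))))), N := pair(wrap(c), g(wrap(7))), S := g(g(g(pair(wrap(c), g(wrap(7)))))).
MGU = { U := pair(c, k), B := 2, Y1 := pair(g(pair(c, wrap(g(2)))), pair(c, 2)), M := g(g(pair(wrap(c), g(wrap(7))))), P := pair(c, wrap(g(2))), X2 := g(2), N := pair(wrap(c), g(wrap(7))), S := g(g(g(pair(wrap(c), g(wrap(7)))))), Y2 := pair(c, wrap(g(2))), X := wrap(7) }, so P := pair(c, wrap(g(2))).

pair(c, wrap(g(2)))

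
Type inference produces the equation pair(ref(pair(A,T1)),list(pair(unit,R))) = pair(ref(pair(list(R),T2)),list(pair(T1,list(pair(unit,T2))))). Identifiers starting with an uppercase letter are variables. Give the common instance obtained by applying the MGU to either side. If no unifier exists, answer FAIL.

Decompose pair/2: ref(pair(A,T1)) = ref(pair(list(R),T2)),  list(pair(unit,R)) = list(pair(T1,list(pair(unit,T2)))).
Decompose ref/1: pair(A,T1) = pair(list(R),T2).
Decompose pair/2: A = list(R),  T1 = T2.
Bind A := list(R); no other remaining equation mentions A.
Bind T1 := T2; substituting into the remaining equation gives: list(pair(unit,R)) = list(pair(T2,list(pair(unit,T2)))).
Decompose list/1: pair(unit,R) = pair(T2,list(pair(unit,T2))).
Decompose pair/2: unit = T2,  R = list(pair(unit,T2)).
Bind T2 := unit; substituting into the remaining equation gives: R = list(pair(unit,unit)). Substituting into the earlier binding gives T1 := unit.
Bind R := list(pair(unit,unit)). Substituting into the earlier binding gives A := list(list(pair(unit,unit))).
Applying the MGU to either side gives pair(ref(pair(list(list(pair(unit,unit))),unit)),list(pair(unit,list(pair(unit,unit))))).

pair(ref(pair(list(list(pair(unit,unit))),unit)),list(pair(unit,list(pair(unit,unit)))))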